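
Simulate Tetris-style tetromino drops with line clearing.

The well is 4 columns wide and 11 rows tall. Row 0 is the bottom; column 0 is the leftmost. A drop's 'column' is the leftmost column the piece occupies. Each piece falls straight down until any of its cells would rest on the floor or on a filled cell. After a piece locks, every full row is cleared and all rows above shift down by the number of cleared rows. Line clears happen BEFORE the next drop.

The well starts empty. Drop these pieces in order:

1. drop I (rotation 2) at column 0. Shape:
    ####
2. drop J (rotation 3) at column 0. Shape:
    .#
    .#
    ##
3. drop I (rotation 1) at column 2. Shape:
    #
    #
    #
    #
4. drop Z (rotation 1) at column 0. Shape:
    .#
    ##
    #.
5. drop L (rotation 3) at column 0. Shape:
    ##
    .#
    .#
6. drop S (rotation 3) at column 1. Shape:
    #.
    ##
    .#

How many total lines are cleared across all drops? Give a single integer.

Drop 1: I rot2 at col 0 lands with bottom-row=0; cleared 1 line(s) (total 1); column heights now [0 0 0 0], max=0
Drop 2: J rot3 at col 0 lands with bottom-row=0; cleared 0 line(s) (total 1); column heights now [1 3 0 0], max=3
Drop 3: I rot1 at col 2 lands with bottom-row=0; cleared 0 line(s) (total 1); column heights now [1 3 4 0], max=4
Drop 4: Z rot1 at col 0 lands with bottom-row=2; cleared 0 line(s) (total 1); column heights now [4 5 4 0], max=5
Drop 5: L rot3 at col 0 lands with bottom-row=5; cleared 0 line(s) (total 1); column heights now [8 8 4 0], max=8
Drop 6: S rot3 at col 1 lands with bottom-row=7; cleared 0 line(s) (total 1); column heights now [8 10 9 0], max=10

Answer: 1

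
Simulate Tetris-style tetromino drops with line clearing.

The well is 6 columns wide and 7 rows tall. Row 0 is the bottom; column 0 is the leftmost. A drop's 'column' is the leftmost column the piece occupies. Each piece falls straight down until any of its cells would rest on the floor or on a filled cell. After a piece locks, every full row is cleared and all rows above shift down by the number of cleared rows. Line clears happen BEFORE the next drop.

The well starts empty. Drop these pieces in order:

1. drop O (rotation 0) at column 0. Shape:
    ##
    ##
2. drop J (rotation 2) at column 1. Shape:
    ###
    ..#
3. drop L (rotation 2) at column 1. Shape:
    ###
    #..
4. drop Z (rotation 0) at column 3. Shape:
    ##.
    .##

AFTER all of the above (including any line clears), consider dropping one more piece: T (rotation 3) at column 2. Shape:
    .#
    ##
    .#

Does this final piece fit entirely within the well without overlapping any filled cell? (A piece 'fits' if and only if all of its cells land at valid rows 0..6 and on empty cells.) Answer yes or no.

Drop 1: O rot0 at col 0 lands with bottom-row=0; cleared 0 line(s) (total 0); column heights now [2 2 0 0 0 0], max=2
Drop 2: J rot2 at col 1 lands with bottom-row=1; cleared 0 line(s) (total 0); column heights now [2 3 3 3 0 0], max=3
Drop 3: L rot2 at col 1 lands with bottom-row=3; cleared 0 line(s) (total 0); column heights now [2 5 5 5 0 0], max=5
Drop 4: Z rot0 at col 3 lands with bottom-row=4; cleared 0 line(s) (total 0); column heights now [2 5 5 6 6 5], max=6
Test piece T rot3 at col 2 (width 2): heights before test = [2 5 5 6 6 5]; fits = False

Answer: no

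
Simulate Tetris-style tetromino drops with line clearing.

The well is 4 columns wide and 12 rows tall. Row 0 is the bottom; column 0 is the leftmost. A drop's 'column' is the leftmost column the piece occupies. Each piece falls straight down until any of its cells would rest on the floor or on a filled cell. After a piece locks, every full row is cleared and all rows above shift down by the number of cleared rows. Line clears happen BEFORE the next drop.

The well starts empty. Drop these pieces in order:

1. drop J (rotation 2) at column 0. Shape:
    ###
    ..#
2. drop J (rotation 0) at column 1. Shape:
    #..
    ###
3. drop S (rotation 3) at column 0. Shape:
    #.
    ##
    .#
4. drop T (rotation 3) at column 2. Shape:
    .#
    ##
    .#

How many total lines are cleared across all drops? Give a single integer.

Answer: 0

Derivation:
Drop 1: J rot2 at col 0 lands with bottom-row=0; cleared 0 line(s) (total 0); column heights now [2 2 2 0], max=2
Drop 2: J rot0 at col 1 lands with bottom-row=2; cleared 0 line(s) (total 0); column heights now [2 4 3 3], max=4
Drop 3: S rot3 at col 0 lands with bottom-row=4; cleared 0 line(s) (total 0); column heights now [7 6 3 3], max=7
Drop 4: T rot3 at col 2 lands with bottom-row=3; cleared 0 line(s) (total 0); column heights now [7 6 5 6], max=7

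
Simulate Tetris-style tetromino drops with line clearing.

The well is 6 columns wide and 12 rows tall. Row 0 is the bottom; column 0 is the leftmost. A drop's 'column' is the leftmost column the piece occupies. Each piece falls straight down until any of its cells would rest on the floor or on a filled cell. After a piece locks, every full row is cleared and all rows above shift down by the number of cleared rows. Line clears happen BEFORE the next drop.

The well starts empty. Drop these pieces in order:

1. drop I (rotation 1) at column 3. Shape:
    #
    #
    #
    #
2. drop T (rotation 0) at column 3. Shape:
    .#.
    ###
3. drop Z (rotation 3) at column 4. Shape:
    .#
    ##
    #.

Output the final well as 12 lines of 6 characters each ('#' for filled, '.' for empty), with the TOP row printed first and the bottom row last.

Answer: ......
......
......
.....#
....##
....#.
....#.
...###
...#..
...#..
...#..
...#..

Derivation:
Drop 1: I rot1 at col 3 lands with bottom-row=0; cleared 0 line(s) (total 0); column heights now [0 0 0 4 0 0], max=4
Drop 2: T rot0 at col 3 lands with bottom-row=4; cleared 0 line(s) (total 0); column heights now [0 0 0 5 6 5], max=6
Drop 3: Z rot3 at col 4 lands with bottom-row=6; cleared 0 line(s) (total 0); column heights now [0 0 0 5 8 9], max=9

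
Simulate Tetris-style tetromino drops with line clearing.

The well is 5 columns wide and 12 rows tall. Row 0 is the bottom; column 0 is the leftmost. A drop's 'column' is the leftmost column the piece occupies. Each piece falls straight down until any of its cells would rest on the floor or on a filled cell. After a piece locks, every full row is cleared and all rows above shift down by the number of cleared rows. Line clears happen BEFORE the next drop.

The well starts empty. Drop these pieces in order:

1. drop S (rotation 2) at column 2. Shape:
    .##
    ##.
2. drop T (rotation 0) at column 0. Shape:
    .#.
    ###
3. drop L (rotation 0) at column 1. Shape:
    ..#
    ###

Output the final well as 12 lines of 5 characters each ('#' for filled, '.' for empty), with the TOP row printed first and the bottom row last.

Answer: .....
.....
.....
.....
.....
.....
.....
.....
...#.
.###.
.#...
..##.

Derivation:
Drop 1: S rot2 at col 2 lands with bottom-row=0; cleared 0 line(s) (total 0); column heights now [0 0 1 2 2], max=2
Drop 2: T rot0 at col 0 lands with bottom-row=1; cleared 1 line(s) (total 1); column heights now [0 2 1 1 0], max=2
Drop 3: L rot0 at col 1 lands with bottom-row=2; cleared 0 line(s) (total 1); column heights now [0 3 3 4 0], max=4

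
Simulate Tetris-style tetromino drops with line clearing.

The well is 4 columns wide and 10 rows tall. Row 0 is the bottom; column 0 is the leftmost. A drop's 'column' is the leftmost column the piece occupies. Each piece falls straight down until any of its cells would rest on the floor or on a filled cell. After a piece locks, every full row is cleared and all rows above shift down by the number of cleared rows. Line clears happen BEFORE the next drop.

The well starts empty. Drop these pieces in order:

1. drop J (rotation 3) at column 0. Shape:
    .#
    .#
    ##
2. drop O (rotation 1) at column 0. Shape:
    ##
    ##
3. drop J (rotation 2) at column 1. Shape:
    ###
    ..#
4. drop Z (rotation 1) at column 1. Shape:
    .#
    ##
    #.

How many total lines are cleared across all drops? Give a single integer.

Answer: 0

Derivation:
Drop 1: J rot3 at col 0 lands with bottom-row=0; cleared 0 line(s) (total 0); column heights now [1 3 0 0], max=3
Drop 2: O rot1 at col 0 lands with bottom-row=3; cleared 0 line(s) (total 0); column heights now [5 5 0 0], max=5
Drop 3: J rot2 at col 1 lands with bottom-row=4; cleared 0 line(s) (total 0); column heights now [5 6 6 6], max=6
Drop 4: Z rot1 at col 1 lands with bottom-row=6; cleared 0 line(s) (total 0); column heights now [5 8 9 6], max=9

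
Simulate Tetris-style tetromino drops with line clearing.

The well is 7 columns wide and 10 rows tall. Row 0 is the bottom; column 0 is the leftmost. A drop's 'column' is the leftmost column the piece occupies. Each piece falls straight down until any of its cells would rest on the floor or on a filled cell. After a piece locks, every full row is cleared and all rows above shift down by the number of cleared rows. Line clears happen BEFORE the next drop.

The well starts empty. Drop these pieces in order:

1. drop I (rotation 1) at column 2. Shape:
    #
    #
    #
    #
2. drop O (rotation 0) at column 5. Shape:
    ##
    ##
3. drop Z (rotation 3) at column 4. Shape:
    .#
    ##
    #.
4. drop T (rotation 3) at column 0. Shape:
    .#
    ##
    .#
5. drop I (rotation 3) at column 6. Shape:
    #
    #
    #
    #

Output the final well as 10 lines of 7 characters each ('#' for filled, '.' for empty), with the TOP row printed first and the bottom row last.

Answer: .......
.......
.......
.......
......#
......#
..#..##
.##.###
###.###
.##..##

Derivation:
Drop 1: I rot1 at col 2 lands with bottom-row=0; cleared 0 line(s) (total 0); column heights now [0 0 4 0 0 0 0], max=4
Drop 2: O rot0 at col 5 lands with bottom-row=0; cleared 0 line(s) (total 0); column heights now [0 0 4 0 0 2 2], max=4
Drop 3: Z rot3 at col 4 lands with bottom-row=1; cleared 0 line(s) (total 0); column heights now [0 0 4 0 3 4 2], max=4
Drop 4: T rot3 at col 0 lands with bottom-row=0; cleared 0 line(s) (total 0); column heights now [2 3 4 0 3 4 2], max=4
Drop 5: I rot3 at col 6 lands with bottom-row=2; cleared 0 line(s) (total 0); column heights now [2 3 4 0 3 4 6], max=6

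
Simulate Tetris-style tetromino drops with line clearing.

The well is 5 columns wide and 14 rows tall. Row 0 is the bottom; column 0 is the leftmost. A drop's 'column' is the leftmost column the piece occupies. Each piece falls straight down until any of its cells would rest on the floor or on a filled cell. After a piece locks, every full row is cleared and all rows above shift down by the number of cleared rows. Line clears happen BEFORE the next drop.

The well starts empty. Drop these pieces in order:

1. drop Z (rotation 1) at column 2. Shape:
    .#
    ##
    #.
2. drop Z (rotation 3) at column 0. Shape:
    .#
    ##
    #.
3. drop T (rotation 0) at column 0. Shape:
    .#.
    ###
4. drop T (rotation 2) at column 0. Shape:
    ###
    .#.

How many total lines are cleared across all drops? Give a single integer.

Drop 1: Z rot1 at col 2 lands with bottom-row=0; cleared 0 line(s) (total 0); column heights now [0 0 2 3 0], max=3
Drop 2: Z rot3 at col 0 lands with bottom-row=0; cleared 0 line(s) (total 0); column heights now [2 3 2 3 0], max=3
Drop 3: T rot0 at col 0 lands with bottom-row=3; cleared 0 line(s) (total 0); column heights now [4 5 4 3 0], max=5
Drop 4: T rot2 at col 0 lands with bottom-row=5; cleared 0 line(s) (total 0); column heights now [7 7 7 3 0], max=7

Answer: 0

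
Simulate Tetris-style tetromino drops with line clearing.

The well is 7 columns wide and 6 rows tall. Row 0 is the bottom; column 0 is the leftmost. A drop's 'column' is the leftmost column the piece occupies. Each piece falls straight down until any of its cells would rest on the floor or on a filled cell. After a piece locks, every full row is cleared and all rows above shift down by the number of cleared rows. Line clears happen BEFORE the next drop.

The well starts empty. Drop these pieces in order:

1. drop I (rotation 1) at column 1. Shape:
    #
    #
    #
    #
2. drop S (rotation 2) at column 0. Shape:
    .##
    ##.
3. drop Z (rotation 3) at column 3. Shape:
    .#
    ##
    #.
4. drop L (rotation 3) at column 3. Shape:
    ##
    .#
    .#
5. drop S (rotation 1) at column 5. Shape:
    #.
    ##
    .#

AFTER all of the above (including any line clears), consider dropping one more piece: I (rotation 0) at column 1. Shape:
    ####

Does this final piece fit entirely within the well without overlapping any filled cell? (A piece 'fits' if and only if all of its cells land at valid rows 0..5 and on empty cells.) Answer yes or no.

Drop 1: I rot1 at col 1 lands with bottom-row=0; cleared 0 line(s) (total 0); column heights now [0 4 0 0 0 0 0], max=4
Drop 2: S rot2 at col 0 lands with bottom-row=4; cleared 0 line(s) (total 0); column heights now [5 6 6 0 0 0 0], max=6
Drop 3: Z rot3 at col 3 lands with bottom-row=0; cleared 0 line(s) (total 0); column heights now [5 6 6 2 3 0 0], max=6
Drop 4: L rot3 at col 3 lands with bottom-row=3; cleared 0 line(s) (total 0); column heights now [5 6 6 6 6 0 0], max=6
Drop 5: S rot1 at col 5 lands with bottom-row=0; cleared 0 line(s) (total 0); column heights now [5 6 6 6 6 3 2], max=6
Test piece I rot0 at col 1 (width 4): heights before test = [5 6 6 6 6 3 2]; fits = False

Answer: no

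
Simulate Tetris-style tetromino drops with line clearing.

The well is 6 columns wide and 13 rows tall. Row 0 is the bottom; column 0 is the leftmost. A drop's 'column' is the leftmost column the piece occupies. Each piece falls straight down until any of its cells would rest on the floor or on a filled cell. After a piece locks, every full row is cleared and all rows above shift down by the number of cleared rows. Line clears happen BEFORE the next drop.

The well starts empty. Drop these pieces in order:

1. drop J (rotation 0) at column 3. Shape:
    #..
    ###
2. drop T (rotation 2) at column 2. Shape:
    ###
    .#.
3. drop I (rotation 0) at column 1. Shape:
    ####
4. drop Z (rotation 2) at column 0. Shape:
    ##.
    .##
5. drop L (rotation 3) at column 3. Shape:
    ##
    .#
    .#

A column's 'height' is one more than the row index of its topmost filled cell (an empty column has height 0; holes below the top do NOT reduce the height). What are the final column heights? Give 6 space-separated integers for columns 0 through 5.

Answer: 7 7 6 8 8 1

Derivation:
Drop 1: J rot0 at col 3 lands with bottom-row=0; cleared 0 line(s) (total 0); column heights now [0 0 0 2 1 1], max=2
Drop 2: T rot2 at col 2 lands with bottom-row=2; cleared 0 line(s) (total 0); column heights now [0 0 4 4 4 1], max=4
Drop 3: I rot0 at col 1 lands with bottom-row=4; cleared 0 line(s) (total 0); column heights now [0 5 5 5 5 1], max=5
Drop 4: Z rot2 at col 0 lands with bottom-row=5; cleared 0 line(s) (total 0); column heights now [7 7 6 5 5 1], max=7
Drop 5: L rot3 at col 3 lands with bottom-row=5; cleared 0 line(s) (total 0); column heights now [7 7 6 8 8 1], max=8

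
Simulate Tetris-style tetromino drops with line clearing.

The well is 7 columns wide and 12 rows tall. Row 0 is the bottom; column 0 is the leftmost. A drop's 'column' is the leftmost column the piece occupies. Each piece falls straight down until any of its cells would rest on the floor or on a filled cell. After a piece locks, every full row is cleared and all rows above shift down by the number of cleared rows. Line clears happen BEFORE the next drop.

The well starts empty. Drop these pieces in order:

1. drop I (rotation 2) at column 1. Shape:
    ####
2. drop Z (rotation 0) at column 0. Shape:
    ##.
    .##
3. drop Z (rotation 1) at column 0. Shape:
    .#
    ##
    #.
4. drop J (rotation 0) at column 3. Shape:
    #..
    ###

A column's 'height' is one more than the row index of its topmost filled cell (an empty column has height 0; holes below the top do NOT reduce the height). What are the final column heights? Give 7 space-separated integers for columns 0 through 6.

Drop 1: I rot2 at col 1 lands with bottom-row=0; cleared 0 line(s) (total 0); column heights now [0 1 1 1 1 0 0], max=1
Drop 2: Z rot0 at col 0 lands with bottom-row=1; cleared 0 line(s) (total 0); column heights now [3 3 2 1 1 0 0], max=3
Drop 3: Z rot1 at col 0 lands with bottom-row=3; cleared 0 line(s) (total 0); column heights now [5 6 2 1 1 0 0], max=6
Drop 4: J rot0 at col 3 lands with bottom-row=1; cleared 0 line(s) (total 0); column heights now [5 6 2 3 2 2 0], max=6

Answer: 5 6 2 3 2 2 0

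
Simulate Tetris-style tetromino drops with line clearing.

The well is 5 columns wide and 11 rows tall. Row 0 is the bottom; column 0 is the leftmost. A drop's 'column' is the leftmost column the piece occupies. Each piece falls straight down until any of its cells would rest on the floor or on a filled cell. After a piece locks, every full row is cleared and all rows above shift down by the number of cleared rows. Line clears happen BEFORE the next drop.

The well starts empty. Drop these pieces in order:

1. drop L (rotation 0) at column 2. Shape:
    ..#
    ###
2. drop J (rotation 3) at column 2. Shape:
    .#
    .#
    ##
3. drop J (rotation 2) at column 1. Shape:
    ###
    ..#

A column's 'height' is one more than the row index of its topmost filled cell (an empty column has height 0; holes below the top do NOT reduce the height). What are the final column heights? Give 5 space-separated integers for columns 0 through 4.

Drop 1: L rot0 at col 2 lands with bottom-row=0; cleared 0 line(s) (total 0); column heights now [0 0 1 1 2], max=2
Drop 2: J rot3 at col 2 lands with bottom-row=1; cleared 0 line(s) (total 0); column heights now [0 0 2 4 2], max=4
Drop 3: J rot2 at col 1 lands with bottom-row=4; cleared 0 line(s) (total 0); column heights now [0 6 6 6 2], max=6

Answer: 0 6 6 6 2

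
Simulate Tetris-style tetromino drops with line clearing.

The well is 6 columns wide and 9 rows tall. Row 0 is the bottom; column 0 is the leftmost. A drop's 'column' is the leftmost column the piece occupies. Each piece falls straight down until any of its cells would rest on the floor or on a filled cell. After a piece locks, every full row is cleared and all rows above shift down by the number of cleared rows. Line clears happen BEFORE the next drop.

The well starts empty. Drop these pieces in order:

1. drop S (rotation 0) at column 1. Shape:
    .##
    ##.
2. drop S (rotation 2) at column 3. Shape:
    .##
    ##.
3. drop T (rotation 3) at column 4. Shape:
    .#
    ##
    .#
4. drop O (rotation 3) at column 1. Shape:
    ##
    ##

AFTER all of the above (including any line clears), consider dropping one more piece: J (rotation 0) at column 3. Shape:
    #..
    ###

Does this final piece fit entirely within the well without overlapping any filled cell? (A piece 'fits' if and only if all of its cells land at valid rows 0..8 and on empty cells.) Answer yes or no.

Drop 1: S rot0 at col 1 lands with bottom-row=0; cleared 0 line(s) (total 0); column heights now [0 1 2 2 0 0], max=2
Drop 2: S rot2 at col 3 lands with bottom-row=2; cleared 0 line(s) (total 0); column heights now [0 1 2 3 4 4], max=4
Drop 3: T rot3 at col 4 lands with bottom-row=4; cleared 0 line(s) (total 0); column heights now [0 1 2 3 6 7], max=7
Drop 4: O rot3 at col 1 lands with bottom-row=2; cleared 0 line(s) (total 0); column heights now [0 4 4 3 6 7], max=7
Test piece J rot0 at col 3 (width 3): heights before test = [0 4 4 3 6 7]; fits = True

Answer: yes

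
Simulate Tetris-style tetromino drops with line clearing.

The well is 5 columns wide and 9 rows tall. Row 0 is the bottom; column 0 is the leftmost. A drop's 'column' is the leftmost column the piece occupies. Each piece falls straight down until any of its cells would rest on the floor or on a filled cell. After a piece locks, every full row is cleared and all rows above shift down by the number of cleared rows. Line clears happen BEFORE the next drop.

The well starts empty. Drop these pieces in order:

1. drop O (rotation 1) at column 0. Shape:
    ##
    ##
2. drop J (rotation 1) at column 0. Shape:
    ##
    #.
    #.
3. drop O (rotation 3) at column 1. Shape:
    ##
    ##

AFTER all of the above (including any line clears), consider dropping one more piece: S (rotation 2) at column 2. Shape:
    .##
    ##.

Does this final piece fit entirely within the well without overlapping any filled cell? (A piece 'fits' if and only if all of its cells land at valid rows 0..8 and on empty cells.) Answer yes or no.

Answer: yes

Derivation:
Drop 1: O rot1 at col 0 lands with bottom-row=0; cleared 0 line(s) (total 0); column heights now [2 2 0 0 0], max=2
Drop 2: J rot1 at col 0 lands with bottom-row=2; cleared 0 line(s) (total 0); column heights now [5 5 0 0 0], max=5
Drop 3: O rot3 at col 1 lands with bottom-row=5; cleared 0 line(s) (total 0); column heights now [5 7 7 0 0], max=7
Test piece S rot2 at col 2 (width 3): heights before test = [5 7 7 0 0]; fits = True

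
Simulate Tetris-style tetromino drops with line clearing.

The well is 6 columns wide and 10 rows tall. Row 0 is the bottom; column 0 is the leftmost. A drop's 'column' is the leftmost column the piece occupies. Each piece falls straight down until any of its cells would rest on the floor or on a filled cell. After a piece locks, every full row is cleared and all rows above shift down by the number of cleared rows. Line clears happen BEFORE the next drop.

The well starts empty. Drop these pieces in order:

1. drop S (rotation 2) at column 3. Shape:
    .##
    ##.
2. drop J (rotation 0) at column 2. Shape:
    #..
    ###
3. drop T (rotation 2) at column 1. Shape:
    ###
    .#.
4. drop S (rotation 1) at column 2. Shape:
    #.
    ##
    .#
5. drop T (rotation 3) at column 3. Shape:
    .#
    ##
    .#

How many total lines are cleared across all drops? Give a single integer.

Drop 1: S rot2 at col 3 lands with bottom-row=0; cleared 0 line(s) (total 0); column heights now [0 0 0 1 2 2], max=2
Drop 2: J rot0 at col 2 lands with bottom-row=2; cleared 0 line(s) (total 0); column heights now [0 0 4 3 3 2], max=4
Drop 3: T rot2 at col 1 lands with bottom-row=4; cleared 0 line(s) (total 0); column heights now [0 6 6 6 3 2], max=6
Drop 4: S rot1 at col 2 lands with bottom-row=6; cleared 0 line(s) (total 0); column heights now [0 6 9 8 3 2], max=9
Drop 5: T rot3 at col 3 lands with bottom-row=7; cleared 0 line(s) (total 0); column heights now [0 6 9 9 10 2], max=10

Answer: 0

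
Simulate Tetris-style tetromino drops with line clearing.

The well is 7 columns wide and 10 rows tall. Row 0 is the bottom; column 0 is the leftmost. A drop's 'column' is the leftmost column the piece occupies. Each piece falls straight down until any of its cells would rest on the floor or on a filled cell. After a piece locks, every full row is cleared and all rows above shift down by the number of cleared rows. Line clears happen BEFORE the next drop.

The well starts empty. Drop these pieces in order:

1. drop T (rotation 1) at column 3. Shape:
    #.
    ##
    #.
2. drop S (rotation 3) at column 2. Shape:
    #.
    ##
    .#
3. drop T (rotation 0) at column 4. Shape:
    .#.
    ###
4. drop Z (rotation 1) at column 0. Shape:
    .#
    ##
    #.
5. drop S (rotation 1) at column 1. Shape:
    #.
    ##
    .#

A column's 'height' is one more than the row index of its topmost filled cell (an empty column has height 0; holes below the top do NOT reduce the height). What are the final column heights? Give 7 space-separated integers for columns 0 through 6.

Answer: 2 9 8 5 3 4 3

Derivation:
Drop 1: T rot1 at col 3 lands with bottom-row=0; cleared 0 line(s) (total 0); column heights now [0 0 0 3 2 0 0], max=3
Drop 2: S rot3 at col 2 lands with bottom-row=3; cleared 0 line(s) (total 0); column heights now [0 0 6 5 2 0 0], max=6
Drop 3: T rot0 at col 4 lands with bottom-row=2; cleared 0 line(s) (total 0); column heights now [0 0 6 5 3 4 3], max=6
Drop 4: Z rot1 at col 0 lands with bottom-row=0; cleared 0 line(s) (total 0); column heights now [2 3 6 5 3 4 3], max=6
Drop 5: S rot1 at col 1 lands with bottom-row=6; cleared 0 line(s) (total 0); column heights now [2 9 8 5 3 4 3], max=9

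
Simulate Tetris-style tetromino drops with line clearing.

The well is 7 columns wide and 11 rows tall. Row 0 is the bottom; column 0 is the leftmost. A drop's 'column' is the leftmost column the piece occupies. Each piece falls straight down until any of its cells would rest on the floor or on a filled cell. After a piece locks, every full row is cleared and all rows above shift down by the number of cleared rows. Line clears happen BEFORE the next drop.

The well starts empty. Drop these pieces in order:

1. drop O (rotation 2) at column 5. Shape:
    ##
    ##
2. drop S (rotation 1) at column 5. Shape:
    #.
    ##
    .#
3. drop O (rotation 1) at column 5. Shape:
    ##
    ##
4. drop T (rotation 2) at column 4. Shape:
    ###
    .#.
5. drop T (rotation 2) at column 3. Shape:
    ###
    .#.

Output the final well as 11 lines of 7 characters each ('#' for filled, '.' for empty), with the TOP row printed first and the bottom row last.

Drop 1: O rot2 at col 5 lands with bottom-row=0; cleared 0 line(s) (total 0); column heights now [0 0 0 0 0 2 2], max=2
Drop 2: S rot1 at col 5 lands with bottom-row=2; cleared 0 line(s) (total 0); column heights now [0 0 0 0 0 5 4], max=5
Drop 3: O rot1 at col 5 lands with bottom-row=5; cleared 0 line(s) (total 0); column heights now [0 0 0 0 0 7 7], max=7
Drop 4: T rot2 at col 4 lands with bottom-row=7; cleared 0 line(s) (total 0); column heights now [0 0 0 0 9 9 9], max=9
Drop 5: T rot2 at col 3 lands with bottom-row=9; cleared 0 line(s) (total 0); column heights now [0 0 0 11 11 11 9], max=11

Answer: ...###.
....#..
....###
.....#.
.....##
.....##
.....#.
.....##
......#
.....##
.....##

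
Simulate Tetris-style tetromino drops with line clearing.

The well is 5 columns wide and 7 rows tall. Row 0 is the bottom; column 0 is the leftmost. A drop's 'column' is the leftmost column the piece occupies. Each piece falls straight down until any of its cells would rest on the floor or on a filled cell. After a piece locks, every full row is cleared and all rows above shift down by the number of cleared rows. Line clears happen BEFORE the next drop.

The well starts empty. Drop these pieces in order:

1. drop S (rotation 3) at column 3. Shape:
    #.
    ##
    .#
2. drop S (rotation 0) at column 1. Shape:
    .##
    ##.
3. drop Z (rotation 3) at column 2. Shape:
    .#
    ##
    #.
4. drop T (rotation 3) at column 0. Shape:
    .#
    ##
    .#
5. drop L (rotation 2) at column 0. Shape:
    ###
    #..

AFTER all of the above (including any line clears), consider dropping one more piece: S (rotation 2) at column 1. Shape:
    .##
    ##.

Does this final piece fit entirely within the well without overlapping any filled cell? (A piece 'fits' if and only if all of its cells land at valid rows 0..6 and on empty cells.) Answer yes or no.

Drop 1: S rot3 at col 3 lands with bottom-row=0; cleared 0 line(s) (total 0); column heights now [0 0 0 3 2], max=3
Drop 2: S rot0 at col 1 lands with bottom-row=2; cleared 0 line(s) (total 0); column heights now [0 3 4 4 2], max=4
Drop 3: Z rot3 at col 2 lands with bottom-row=4; cleared 0 line(s) (total 0); column heights now [0 3 6 7 2], max=7
Drop 4: T rot3 at col 0 lands with bottom-row=3; cleared 0 line(s) (total 0); column heights now [5 6 6 7 2], max=7
Drop 5: L rot2 at col 0 lands with bottom-row=5; cleared 0 line(s) (total 0); column heights now [7 7 7 7 2], max=7
Test piece S rot2 at col 1 (width 3): heights before test = [7 7 7 7 2]; fits = False

Answer: no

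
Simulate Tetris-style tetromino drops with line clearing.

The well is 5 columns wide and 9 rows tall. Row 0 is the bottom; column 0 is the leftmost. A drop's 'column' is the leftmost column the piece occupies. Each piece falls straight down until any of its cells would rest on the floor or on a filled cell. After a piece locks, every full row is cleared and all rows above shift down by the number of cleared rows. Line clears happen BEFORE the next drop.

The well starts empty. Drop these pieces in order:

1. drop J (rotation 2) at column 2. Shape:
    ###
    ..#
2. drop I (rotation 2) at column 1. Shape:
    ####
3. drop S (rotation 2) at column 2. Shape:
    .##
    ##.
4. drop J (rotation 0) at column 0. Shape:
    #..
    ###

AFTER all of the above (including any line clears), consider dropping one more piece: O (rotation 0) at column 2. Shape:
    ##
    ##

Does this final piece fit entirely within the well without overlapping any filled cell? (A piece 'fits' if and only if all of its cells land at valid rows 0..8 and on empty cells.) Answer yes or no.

Drop 1: J rot2 at col 2 lands with bottom-row=0; cleared 0 line(s) (total 0); column heights now [0 0 2 2 2], max=2
Drop 2: I rot2 at col 1 lands with bottom-row=2; cleared 0 line(s) (total 0); column heights now [0 3 3 3 3], max=3
Drop 3: S rot2 at col 2 lands with bottom-row=3; cleared 0 line(s) (total 0); column heights now [0 3 4 5 5], max=5
Drop 4: J rot0 at col 0 lands with bottom-row=4; cleared 1 line(s) (total 1); column heights now [5 3 4 4 3], max=5
Test piece O rot0 at col 2 (width 2): heights before test = [5 3 4 4 3]; fits = True

Answer: yes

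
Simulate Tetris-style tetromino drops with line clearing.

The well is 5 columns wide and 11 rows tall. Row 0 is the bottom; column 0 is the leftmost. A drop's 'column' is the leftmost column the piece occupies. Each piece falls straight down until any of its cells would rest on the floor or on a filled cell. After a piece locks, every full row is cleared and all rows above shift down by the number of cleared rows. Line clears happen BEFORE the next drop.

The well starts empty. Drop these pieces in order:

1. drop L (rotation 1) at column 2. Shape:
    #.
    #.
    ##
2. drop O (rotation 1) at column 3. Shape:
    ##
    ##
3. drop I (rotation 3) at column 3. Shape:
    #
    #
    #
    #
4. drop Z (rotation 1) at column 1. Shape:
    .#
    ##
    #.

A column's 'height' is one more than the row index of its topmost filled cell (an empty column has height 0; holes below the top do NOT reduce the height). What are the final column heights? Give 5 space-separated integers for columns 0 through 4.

Drop 1: L rot1 at col 2 lands with bottom-row=0; cleared 0 line(s) (total 0); column heights now [0 0 3 1 0], max=3
Drop 2: O rot1 at col 3 lands with bottom-row=1; cleared 0 line(s) (total 0); column heights now [0 0 3 3 3], max=3
Drop 3: I rot3 at col 3 lands with bottom-row=3; cleared 0 line(s) (total 0); column heights now [0 0 3 7 3], max=7
Drop 4: Z rot1 at col 1 lands with bottom-row=2; cleared 0 line(s) (total 0); column heights now [0 4 5 7 3], max=7

Answer: 0 4 5 7 3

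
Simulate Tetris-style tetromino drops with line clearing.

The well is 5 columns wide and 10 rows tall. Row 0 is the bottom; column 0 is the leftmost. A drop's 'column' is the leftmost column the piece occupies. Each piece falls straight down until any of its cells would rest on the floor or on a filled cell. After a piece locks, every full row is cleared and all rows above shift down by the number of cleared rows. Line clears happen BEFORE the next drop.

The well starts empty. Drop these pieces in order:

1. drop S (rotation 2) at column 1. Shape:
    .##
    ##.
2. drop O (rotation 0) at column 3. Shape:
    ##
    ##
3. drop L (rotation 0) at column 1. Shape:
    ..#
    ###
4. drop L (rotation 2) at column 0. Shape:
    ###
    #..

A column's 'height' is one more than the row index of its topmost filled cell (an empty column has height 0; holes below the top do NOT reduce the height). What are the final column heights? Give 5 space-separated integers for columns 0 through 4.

Drop 1: S rot2 at col 1 lands with bottom-row=0; cleared 0 line(s) (total 0); column heights now [0 1 2 2 0], max=2
Drop 2: O rot0 at col 3 lands with bottom-row=2; cleared 0 line(s) (total 0); column heights now [0 1 2 4 4], max=4
Drop 3: L rot0 at col 1 lands with bottom-row=4; cleared 0 line(s) (total 0); column heights now [0 5 5 6 4], max=6
Drop 4: L rot2 at col 0 lands with bottom-row=4; cleared 0 line(s) (total 0); column heights now [6 6 6 6 4], max=6

Answer: 6 6 6 6 4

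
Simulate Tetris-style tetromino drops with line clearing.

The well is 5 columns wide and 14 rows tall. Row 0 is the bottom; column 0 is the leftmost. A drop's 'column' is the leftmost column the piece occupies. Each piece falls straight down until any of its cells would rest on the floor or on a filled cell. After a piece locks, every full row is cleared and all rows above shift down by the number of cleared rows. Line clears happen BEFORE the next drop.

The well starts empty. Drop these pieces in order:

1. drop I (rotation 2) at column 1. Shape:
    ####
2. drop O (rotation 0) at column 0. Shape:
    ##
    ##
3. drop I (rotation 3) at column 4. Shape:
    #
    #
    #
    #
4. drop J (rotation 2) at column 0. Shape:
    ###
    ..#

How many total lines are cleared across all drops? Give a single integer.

Drop 1: I rot2 at col 1 lands with bottom-row=0; cleared 0 line(s) (total 0); column heights now [0 1 1 1 1], max=1
Drop 2: O rot0 at col 0 lands with bottom-row=1; cleared 0 line(s) (total 0); column heights now [3 3 1 1 1], max=3
Drop 3: I rot3 at col 4 lands with bottom-row=1; cleared 0 line(s) (total 0); column heights now [3 3 1 1 5], max=5
Drop 4: J rot2 at col 0 lands with bottom-row=2; cleared 0 line(s) (total 0); column heights now [4 4 4 1 5], max=5

Answer: 0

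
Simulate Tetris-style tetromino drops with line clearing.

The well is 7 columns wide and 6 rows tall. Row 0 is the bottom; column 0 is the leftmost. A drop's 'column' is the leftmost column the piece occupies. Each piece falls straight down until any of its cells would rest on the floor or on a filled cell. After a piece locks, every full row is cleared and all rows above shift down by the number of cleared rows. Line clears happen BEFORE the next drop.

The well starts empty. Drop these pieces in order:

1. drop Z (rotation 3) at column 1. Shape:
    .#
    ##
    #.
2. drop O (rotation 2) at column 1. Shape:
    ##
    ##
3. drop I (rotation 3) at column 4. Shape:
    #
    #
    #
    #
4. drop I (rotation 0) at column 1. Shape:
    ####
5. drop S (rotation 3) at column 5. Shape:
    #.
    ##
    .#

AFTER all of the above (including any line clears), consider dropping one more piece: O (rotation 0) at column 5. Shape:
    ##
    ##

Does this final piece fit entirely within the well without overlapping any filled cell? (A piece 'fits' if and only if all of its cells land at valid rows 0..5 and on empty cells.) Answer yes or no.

Drop 1: Z rot3 at col 1 lands with bottom-row=0; cleared 0 line(s) (total 0); column heights now [0 2 3 0 0 0 0], max=3
Drop 2: O rot2 at col 1 lands with bottom-row=3; cleared 0 line(s) (total 0); column heights now [0 5 5 0 0 0 0], max=5
Drop 3: I rot3 at col 4 lands with bottom-row=0; cleared 0 line(s) (total 0); column heights now [0 5 5 0 4 0 0], max=5
Drop 4: I rot0 at col 1 lands with bottom-row=5; cleared 0 line(s) (total 0); column heights now [0 6 6 6 6 0 0], max=6
Drop 5: S rot3 at col 5 lands with bottom-row=0; cleared 0 line(s) (total 0); column heights now [0 6 6 6 6 3 2], max=6
Test piece O rot0 at col 5 (width 2): heights before test = [0 6 6 6 6 3 2]; fits = True

Answer: yes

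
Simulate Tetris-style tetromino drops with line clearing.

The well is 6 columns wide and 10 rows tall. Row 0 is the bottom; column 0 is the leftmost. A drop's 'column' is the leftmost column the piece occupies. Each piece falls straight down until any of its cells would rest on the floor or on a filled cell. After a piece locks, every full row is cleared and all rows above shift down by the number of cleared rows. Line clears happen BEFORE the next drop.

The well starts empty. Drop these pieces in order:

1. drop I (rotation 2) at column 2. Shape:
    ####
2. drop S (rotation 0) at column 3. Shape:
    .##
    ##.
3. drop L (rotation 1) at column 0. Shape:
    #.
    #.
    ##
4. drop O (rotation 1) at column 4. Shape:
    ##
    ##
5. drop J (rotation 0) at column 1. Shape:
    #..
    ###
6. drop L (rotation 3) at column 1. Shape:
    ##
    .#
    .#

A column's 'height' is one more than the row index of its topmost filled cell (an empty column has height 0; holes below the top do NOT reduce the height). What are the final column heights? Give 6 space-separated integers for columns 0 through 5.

Answer: 1 3 3 1 3 3

Derivation:
Drop 1: I rot2 at col 2 lands with bottom-row=0; cleared 0 line(s) (total 0); column heights now [0 0 1 1 1 1], max=1
Drop 2: S rot0 at col 3 lands with bottom-row=1; cleared 0 line(s) (total 0); column heights now [0 0 1 2 3 3], max=3
Drop 3: L rot1 at col 0 lands with bottom-row=0; cleared 1 line(s) (total 1); column heights now [2 0 0 1 2 2], max=2
Drop 4: O rot1 at col 4 lands with bottom-row=2; cleared 0 line(s) (total 1); column heights now [2 0 0 1 4 4], max=4
Drop 5: J rot0 at col 1 lands with bottom-row=1; cleared 1 line(s) (total 2); column heights now [1 2 0 1 3 3], max=3
Drop 6: L rot3 at col 1 lands with bottom-row=0; cleared 0 line(s) (total 2); column heights now [1 3 3 1 3 3], max=3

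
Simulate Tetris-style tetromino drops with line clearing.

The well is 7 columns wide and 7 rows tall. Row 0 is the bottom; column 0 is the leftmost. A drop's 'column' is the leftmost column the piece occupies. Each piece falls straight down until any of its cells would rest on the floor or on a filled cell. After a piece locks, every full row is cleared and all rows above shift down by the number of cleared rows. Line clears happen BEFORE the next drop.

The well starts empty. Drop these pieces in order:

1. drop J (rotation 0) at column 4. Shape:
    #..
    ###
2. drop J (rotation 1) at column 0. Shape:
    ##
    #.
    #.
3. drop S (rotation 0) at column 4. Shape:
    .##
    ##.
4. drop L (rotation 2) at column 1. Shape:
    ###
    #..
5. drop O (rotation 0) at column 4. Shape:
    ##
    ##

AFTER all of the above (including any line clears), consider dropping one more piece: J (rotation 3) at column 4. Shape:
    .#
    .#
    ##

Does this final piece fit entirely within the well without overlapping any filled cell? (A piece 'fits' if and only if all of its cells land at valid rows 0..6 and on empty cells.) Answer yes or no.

Drop 1: J rot0 at col 4 lands with bottom-row=0; cleared 0 line(s) (total 0); column heights now [0 0 0 0 2 1 1], max=2
Drop 2: J rot1 at col 0 lands with bottom-row=0; cleared 0 line(s) (total 0); column heights now [3 3 0 0 2 1 1], max=3
Drop 3: S rot0 at col 4 lands with bottom-row=2; cleared 0 line(s) (total 0); column heights now [3 3 0 0 3 4 4], max=4
Drop 4: L rot2 at col 1 lands with bottom-row=3; cleared 0 line(s) (total 0); column heights now [3 5 5 5 3 4 4], max=5
Drop 5: O rot0 at col 4 lands with bottom-row=4; cleared 0 line(s) (total 0); column heights now [3 5 5 5 6 6 4], max=6
Test piece J rot3 at col 4 (width 2): heights before test = [3 5 5 5 6 6 4]; fits = False

Answer: no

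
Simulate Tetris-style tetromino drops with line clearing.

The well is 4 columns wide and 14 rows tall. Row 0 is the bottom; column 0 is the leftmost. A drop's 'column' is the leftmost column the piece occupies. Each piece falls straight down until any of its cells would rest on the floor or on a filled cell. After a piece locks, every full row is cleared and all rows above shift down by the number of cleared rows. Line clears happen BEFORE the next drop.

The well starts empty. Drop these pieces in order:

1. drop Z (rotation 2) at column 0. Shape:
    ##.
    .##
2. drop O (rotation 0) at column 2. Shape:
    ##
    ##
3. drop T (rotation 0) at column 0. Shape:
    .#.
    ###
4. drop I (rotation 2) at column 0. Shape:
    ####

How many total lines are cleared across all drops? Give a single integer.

Answer: 2

Derivation:
Drop 1: Z rot2 at col 0 lands with bottom-row=0; cleared 0 line(s) (total 0); column heights now [2 2 1 0], max=2
Drop 2: O rot0 at col 2 lands with bottom-row=1; cleared 1 line(s) (total 1); column heights now [0 1 2 2], max=2
Drop 3: T rot0 at col 0 lands with bottom-row=2; cleared 0 line(s) (total 1); column heights now [3 4 3 2], max=4
Drop 4: I rot2 at col 0 lands with bottom-row=4; cleared 1 line(s) (total 2); column heights now [3 4 3 2], max=4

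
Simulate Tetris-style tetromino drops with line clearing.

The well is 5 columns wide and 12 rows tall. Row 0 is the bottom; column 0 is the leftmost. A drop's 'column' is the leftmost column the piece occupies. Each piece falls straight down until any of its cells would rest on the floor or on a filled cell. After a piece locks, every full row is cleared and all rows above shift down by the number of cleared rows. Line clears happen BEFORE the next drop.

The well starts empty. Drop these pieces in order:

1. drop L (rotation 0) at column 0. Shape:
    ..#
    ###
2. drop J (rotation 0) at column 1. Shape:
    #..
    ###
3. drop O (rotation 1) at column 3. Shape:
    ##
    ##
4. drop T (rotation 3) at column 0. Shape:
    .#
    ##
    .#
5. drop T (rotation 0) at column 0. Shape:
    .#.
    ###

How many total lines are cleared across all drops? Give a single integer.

Answer: 0

Derivation:
Drop 1: L rot0 at col 0 lands with bottom-row=0; cleared 0 line(s) (total 0); column heights now [1 1 2 0 0], max=2
Drop 2: J rot0 at col 1 lands with bottom-row=2; cleared 0 line(s) (total 0); column heights now [1 4 3 3 0], max=4
Drop 3: O rot1 at col 3 lands with bottom-row=3; cleared 0 line(s) (total 0); column heights now [1 4 3 5 5], max=5
Drop 4: T rot3 at col 0 lands with bottom-row=4; cleared 0 line(s) (total 0); column heights now [6 7 3 5 5], max=7
Drop 5: T rot0 at col 0 lands with bottom-row=7; cleared 0 line(s) (total 0); column heights now [8 9 8 5 5], max=9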